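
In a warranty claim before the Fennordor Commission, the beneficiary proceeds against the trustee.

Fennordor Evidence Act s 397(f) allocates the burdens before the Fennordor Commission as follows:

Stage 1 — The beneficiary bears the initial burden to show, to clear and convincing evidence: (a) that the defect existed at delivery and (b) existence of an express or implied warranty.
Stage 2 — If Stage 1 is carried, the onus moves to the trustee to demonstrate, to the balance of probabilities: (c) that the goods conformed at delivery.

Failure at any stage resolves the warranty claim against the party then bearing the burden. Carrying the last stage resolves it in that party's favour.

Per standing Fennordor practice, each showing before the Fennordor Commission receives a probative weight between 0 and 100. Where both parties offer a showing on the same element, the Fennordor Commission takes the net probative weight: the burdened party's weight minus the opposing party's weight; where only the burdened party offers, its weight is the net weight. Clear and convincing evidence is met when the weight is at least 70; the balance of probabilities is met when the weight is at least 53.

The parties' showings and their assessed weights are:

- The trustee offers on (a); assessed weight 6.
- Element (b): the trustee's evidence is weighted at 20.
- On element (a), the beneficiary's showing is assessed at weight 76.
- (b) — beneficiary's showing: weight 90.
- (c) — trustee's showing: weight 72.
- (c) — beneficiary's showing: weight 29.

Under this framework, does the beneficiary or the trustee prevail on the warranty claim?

Stage 1 — burden on beneficiary; standard: clear and convincing evidence (weight is at least 70).
    (a): 76 − 6 = 70 ≥ 70 [met]
    (b): 90 − 20 = 70 ≥ 70 [met]
  All elements met. The burden passes to the trustee.
Stage 2 — burden on trustee; standard: the balance of probabilities (weight is at least 53).
    (c): 72 − 29 = 43 < 53 [not met]
  Not every element is met, so the trustee fails to carry Stage 2.
So the beneficiary prevails.

beneficiary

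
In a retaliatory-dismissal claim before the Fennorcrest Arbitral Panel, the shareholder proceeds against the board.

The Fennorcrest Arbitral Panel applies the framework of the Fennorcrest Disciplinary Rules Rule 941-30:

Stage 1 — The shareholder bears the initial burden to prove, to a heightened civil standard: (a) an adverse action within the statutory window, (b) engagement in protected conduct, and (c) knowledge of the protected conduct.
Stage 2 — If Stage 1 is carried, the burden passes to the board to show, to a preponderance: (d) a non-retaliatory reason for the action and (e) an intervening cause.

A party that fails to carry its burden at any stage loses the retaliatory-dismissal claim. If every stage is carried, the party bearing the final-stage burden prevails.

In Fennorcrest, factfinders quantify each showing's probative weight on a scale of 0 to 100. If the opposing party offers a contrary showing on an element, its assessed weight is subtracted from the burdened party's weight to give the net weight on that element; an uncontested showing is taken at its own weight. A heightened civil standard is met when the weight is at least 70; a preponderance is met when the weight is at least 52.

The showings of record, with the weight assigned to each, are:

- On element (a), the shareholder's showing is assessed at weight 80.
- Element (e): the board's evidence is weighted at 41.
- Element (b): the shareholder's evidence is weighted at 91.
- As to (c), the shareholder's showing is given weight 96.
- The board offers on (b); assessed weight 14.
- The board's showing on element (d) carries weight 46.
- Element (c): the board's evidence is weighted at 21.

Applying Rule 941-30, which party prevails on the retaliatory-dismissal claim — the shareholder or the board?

shareholder

Stage 1 (shareholder, a heightened civil standard, weight is at least 70): (a) 80 ≥ 70 — meets; (b) net 91−14=77 ≥ 70 — meets; (c) net 96−21=75 ≥ 70 — meets.
  All elements met. The burden passes to the board.
Stage 2 (board, a preponderance, weight is at least 52): (d) 46 < 52 — fails; (e) 41 < 52 — fails.
  The board does not carry Stage 2.
So the shareholder prevails.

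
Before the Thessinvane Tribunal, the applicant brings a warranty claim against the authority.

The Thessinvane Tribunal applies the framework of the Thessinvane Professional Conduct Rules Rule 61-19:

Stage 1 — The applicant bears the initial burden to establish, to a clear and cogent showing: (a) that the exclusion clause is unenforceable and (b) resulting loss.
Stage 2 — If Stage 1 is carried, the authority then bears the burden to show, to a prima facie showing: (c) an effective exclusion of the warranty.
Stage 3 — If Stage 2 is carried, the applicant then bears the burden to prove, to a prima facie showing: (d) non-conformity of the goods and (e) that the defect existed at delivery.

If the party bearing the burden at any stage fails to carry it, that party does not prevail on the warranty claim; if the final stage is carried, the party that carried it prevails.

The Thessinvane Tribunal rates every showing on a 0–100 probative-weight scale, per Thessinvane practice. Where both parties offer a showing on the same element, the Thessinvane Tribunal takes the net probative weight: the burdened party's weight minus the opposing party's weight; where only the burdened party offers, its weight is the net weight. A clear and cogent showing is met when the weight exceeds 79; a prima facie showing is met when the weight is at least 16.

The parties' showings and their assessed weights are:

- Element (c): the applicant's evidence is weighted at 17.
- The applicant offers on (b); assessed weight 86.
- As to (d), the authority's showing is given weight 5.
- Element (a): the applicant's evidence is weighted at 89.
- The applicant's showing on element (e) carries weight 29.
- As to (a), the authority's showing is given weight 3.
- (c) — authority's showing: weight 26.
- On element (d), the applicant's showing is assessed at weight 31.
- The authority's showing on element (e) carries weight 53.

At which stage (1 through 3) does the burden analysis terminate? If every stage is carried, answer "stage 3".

At Stage 1 the applicant must meet a clear and cogent showing (weight exceeds 79): on (a) the weight is 89 less the opposing 3 gives net 86, which does exceed 79, so (a) meets the standard; on (b) the weight is 86, which does exceed 79, so (b) meets the standard.
  The applicant carries Stage 1; the authority now bears the burden.
At Stage 2 the authority must meet a prima facie showing (weight is at least 16): on (c) the weight is 26 less the opposing 17 gives net 9, which does not reach 16, so (c) does not meet the standard.
  Stage 2 not carried; the authority fails its burden.
The applicant prevails.

stage 2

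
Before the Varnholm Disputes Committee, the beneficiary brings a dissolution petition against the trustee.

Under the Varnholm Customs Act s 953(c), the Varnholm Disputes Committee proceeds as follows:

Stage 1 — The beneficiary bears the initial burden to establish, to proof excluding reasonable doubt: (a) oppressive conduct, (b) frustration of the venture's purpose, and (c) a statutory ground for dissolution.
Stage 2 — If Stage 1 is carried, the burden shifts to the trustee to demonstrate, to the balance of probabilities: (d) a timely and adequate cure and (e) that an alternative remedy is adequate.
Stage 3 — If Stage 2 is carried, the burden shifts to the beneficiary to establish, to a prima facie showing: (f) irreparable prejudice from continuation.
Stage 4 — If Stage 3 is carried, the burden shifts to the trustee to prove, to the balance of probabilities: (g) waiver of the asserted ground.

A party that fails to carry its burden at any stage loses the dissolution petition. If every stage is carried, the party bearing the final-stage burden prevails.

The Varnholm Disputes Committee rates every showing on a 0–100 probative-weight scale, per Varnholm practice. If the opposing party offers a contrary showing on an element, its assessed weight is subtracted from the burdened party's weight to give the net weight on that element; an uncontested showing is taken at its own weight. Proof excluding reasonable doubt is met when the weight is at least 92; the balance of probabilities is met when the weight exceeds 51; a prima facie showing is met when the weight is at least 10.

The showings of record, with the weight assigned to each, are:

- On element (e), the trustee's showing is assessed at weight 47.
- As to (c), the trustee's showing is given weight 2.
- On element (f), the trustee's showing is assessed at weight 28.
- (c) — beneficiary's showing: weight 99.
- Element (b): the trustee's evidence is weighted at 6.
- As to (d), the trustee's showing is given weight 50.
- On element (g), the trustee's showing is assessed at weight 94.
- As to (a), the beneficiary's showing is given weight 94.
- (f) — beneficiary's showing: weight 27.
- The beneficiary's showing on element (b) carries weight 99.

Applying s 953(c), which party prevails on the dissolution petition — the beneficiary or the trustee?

beneficiary

At Stage 1 the beneficiary must meet proof excluding reasonable doubt (weight is at least 92): on (a) the weight is 94, which does reach 92, so (a) meets the standard; on (b) the weight is 99 less the opposing 6 gives net 93, ≥ 92, so (b) meets the standard; on (c) the weight is 99 less the opposing 2 gives net 97, which does reach 92, so (c) meets the standard.
  Stage 1 is satisfied; the onus moves to the trustee.
At Stage 2 the trustee must meet the balance of probabilities (weight exceeds 51): on (d) the weight is 50, ≤ 51, so (d) does not meet the standard; on (e) the weight is 47, ≤ 51, so (e) does not meet the standard.
  The trustee does not carry Stage 2.
So the beneficiary prevails.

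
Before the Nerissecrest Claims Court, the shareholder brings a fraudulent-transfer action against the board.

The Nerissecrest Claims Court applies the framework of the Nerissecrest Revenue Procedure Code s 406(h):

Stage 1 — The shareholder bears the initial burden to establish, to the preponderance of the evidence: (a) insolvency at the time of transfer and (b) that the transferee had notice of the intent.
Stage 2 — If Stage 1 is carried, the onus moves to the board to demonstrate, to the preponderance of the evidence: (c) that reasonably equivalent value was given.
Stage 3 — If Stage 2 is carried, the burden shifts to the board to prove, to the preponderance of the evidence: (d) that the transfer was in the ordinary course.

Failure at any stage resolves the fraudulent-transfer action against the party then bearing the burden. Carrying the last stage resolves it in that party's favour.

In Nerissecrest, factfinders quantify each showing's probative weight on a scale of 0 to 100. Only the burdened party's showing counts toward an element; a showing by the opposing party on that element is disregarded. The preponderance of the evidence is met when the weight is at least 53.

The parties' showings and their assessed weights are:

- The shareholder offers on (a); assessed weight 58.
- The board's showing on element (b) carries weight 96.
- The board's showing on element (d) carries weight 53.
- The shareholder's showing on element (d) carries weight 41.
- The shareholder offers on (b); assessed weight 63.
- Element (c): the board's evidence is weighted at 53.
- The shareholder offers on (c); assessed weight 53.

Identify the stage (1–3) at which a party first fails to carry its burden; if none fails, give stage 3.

stage 3

Stage 1 — burden on shareholder; standard: the preponderance of the evidence (weight is at least 53).
    (a): 58 ≥ 53 [met]
    (b): 63 (board's 96 disregarded) ≥ 53 [met]
  All elements met. The burden passes to the board.
Stage 2 — burden on board; standard: the preponderance of the evidence (weight is at least 53).
    (c): 53 (shareholder's 53 disregarded) ≥ 53 [met]
  Stage 2 is satisfied; the board continues to bear the burden.
Stage 3 — burden on board; standard: the preponderance of the evidence (weight is at least 53).
    (d): 53 (shareholder's 41 disregarded) ≥ 53 [met]
  The board carries the last stage.
Every stage carried; the board prevails.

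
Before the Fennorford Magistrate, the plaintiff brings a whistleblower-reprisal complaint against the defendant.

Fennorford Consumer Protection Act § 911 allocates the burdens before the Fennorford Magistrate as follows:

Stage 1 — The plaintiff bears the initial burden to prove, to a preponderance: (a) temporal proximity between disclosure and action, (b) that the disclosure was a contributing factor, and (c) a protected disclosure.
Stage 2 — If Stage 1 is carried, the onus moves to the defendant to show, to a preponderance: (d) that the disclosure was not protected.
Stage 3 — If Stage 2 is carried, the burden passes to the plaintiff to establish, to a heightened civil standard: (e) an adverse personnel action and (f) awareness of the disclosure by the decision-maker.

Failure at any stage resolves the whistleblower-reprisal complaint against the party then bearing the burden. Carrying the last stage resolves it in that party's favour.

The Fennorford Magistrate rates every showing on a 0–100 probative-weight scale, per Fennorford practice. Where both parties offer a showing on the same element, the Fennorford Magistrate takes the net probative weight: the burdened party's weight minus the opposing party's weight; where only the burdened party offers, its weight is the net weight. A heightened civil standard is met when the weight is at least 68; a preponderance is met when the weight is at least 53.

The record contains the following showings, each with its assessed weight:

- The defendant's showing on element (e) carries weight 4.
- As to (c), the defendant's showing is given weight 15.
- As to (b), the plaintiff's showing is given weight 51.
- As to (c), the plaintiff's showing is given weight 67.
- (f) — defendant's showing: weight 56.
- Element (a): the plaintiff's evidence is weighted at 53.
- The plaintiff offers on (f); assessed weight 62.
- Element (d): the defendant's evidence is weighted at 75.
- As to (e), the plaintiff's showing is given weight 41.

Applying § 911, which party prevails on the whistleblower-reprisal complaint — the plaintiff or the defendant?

At Stage 1 the plaintiff must meet a preponderance (weight is at least 53): on (a) the weight is 53, ≥ 53, so (a) meets the standard; on (b) the weight is 51, < 53, so (b) does not meet the standard; on (c) the weight is 67 less the opposing 15 gives net 52, which does not reach 53, so (c) does not meet the standard.
  Stage 1 not carried; the plaintiff fails its burden.
The defendant prevails.

defendant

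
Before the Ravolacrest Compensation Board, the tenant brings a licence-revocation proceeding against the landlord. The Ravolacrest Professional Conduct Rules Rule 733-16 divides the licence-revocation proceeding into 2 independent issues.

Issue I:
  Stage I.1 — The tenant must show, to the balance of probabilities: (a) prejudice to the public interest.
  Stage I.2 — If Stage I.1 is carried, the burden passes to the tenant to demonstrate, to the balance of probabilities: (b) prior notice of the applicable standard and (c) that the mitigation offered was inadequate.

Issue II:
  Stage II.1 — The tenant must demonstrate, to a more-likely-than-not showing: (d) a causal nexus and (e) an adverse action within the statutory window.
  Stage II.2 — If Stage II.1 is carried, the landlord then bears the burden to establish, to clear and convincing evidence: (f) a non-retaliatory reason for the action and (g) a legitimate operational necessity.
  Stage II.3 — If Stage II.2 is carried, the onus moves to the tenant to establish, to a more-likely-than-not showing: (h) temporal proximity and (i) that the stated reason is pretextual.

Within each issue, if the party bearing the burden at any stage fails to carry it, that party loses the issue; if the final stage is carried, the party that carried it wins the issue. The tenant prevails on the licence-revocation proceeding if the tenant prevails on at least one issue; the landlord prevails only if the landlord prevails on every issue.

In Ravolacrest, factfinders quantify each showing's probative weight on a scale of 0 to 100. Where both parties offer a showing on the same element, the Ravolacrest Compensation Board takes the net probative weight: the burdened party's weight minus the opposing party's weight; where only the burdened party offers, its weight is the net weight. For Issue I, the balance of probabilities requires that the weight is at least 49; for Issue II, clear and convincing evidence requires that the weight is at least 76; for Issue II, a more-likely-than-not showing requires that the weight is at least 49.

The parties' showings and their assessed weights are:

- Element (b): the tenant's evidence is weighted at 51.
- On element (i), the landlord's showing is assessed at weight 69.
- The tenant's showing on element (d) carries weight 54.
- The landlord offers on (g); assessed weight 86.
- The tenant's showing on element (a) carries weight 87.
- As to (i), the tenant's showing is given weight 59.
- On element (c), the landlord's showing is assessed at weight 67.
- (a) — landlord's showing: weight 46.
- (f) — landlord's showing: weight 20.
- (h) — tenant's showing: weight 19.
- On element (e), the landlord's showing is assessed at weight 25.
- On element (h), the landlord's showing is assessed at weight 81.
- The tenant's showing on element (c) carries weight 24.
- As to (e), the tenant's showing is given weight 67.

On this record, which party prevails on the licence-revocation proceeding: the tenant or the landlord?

— Issue I —
At Stage I.1 the tenant must meet the balance of probabilities (weight is at least 49): on (a) the weight is 87 less the opposing 46 gives net 41, < 49, so (a) does not meet the standard.
  The tenant does not carry Stage I.1.
The analysis ends at Stage I.1; the landlord prevails on this issue.
— Issue II —
At Stage II.1 the tenant must meet a more-likely-than-not showing (weight is at least 49): on (d) the weight is 54, ≥ 49, so (d) meets the standard; on (e) the weight is 67 less the opposing 25 gives net 42, < 49, so (e) does not meet the standard.
  Stage II.1 not carried; the tenant fails its burden.
So the landlord prevails on this issue.
Per-issue: Issue I → landlord; Issue II → landlord. The tenant must prevail on at least one issue; overall, the landlord prevails.

landlord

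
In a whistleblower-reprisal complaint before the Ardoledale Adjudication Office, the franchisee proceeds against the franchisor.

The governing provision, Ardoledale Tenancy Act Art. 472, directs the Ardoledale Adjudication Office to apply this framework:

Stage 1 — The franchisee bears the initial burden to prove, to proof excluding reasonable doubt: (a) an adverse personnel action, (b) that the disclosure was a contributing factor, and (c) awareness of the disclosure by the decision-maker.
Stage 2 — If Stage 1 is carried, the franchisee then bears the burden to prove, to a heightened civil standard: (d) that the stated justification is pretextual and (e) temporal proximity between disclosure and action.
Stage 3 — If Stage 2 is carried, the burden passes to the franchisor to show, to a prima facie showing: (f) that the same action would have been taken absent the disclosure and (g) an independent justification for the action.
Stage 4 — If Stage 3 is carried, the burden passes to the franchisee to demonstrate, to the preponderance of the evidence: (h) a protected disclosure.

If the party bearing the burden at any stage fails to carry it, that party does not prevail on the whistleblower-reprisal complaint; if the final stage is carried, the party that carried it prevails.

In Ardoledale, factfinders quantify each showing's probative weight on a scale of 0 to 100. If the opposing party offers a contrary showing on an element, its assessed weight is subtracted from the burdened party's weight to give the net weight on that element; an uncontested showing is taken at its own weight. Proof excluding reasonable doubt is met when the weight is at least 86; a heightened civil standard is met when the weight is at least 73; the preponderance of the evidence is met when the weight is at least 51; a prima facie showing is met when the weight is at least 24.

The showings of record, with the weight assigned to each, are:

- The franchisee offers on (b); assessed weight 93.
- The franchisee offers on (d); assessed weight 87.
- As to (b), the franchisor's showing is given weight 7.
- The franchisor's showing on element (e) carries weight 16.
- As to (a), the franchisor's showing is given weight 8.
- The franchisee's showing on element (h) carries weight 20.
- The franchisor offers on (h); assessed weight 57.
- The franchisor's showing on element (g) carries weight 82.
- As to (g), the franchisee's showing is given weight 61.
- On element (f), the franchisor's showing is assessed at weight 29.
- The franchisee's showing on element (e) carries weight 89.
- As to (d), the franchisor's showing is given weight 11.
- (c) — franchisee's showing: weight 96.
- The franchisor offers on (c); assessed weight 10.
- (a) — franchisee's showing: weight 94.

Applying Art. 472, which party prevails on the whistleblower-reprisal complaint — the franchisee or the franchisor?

At Stage 1 the franchisee must meet proof excluding reasonable doubt (weight is at least 86): on (a) the weight is 94 less the opposing 8 gives net 86, which does reach 86, so (a) meets the standard; on (b) the weight is 93 less the opposing 7 gives net 86, which does reach 86, so (b) meets the standard; on (c) the weight is 96 less the opposing 10 gives net 86, ≥ 86, so (c) meets the standard.
  All elements met. The franchisee retains the burden for Stage 2.
At Stage 2 the franchisee must meet a heightened civil standard (weight is at least 73): on (d) the weight is 87 less the opposing 11 gives net 76, ≥ 73, so (d) meets the standard; on (e) the weight is 89 less the opposing 16 gives net 73, ≥ 73, so (e) meets the standard.
  Stage 2 carried; the burden shifts to the franchisor.
At Stage 3 the franchisor must meet a prima facie showing (weight is at least 24): on (f) the weight is 29, ≥ 24, so (f) meets the standard; on (g) the weight is 82 less the opposing 61 gives net 21, < 24, so (g) does not meet the standard.
  Stage 3 not carried; the franchisor fails its burden.
The franchisee prevails.

franchisee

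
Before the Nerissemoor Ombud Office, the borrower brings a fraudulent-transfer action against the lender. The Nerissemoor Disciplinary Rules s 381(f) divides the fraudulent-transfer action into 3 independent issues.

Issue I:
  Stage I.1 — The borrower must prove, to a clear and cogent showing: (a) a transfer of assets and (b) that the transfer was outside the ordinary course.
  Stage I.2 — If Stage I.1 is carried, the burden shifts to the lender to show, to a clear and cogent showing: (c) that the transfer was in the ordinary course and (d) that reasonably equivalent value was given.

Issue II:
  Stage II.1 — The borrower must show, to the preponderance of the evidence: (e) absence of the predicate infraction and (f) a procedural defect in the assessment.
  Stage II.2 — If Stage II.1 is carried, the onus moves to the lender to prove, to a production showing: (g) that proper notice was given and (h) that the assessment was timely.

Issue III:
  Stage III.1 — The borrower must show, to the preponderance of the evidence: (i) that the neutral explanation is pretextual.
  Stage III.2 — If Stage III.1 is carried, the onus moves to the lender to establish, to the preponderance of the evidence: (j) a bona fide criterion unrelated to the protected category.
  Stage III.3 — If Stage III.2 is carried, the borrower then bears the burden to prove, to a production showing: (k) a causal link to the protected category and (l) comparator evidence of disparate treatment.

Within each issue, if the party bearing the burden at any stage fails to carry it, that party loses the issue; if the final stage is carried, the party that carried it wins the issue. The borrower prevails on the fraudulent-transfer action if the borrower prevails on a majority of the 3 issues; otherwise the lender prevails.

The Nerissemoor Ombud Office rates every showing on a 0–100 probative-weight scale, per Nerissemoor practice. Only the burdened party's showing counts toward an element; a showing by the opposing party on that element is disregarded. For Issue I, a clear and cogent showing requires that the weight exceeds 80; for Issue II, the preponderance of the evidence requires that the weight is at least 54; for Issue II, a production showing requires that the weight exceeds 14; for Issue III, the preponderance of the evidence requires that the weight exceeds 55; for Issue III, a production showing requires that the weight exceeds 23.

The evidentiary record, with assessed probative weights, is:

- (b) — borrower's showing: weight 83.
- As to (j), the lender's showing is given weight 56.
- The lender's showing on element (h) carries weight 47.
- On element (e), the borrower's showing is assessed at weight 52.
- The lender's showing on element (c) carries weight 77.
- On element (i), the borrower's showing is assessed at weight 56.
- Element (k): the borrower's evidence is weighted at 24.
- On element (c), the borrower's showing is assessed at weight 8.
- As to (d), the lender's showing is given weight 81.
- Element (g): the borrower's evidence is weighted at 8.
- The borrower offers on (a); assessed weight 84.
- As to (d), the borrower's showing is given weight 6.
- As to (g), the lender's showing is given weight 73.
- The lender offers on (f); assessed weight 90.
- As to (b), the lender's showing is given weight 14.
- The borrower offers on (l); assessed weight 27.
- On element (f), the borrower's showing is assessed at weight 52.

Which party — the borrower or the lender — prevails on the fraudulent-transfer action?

— Issue I —
Stage I.1 — burden on borrower; standard: a clear and cogent showing (weight exceeds 80).
    (a): 84 > 80 [met]
    (b): 83 (lender's 14 disregarded) > 80 [met]
  All elements met. The burden passes to the lender.
Stage I.2 — burden on lender; standard: a clear and cogent showing (weight exceeds 80).
    (c): 77 (borrower's 8 disregarded) ≤ 80 [not met]
    (d): 81 (borrower's 6 disregarded) > 80 [met]
  The lender does not carry Stage I.2.
The analysis ends at Stage I.2; the borrower prevails on this issue.
— Issue II —
Stage II.1 (borrower, the preponderance of the evidence, weight is at least 54): (e) 52 < 54 — fails; (f) 52 (lender's 90 disregarded) < 54 — fails.
  Stage II.1 not carried; the borrower fails its burden.
The analysis ends at Stage II.1; the lender prevails on this issue.
— Issue III —
Stage III.1 (borrower, the preponderance of the evidence, weight exceeds 55): (i) 56 > 55 — meets.
  Stage III.1 carried; the burden shifts to the lender.
Stage III.2 (lender, the preponderance of the evidence, weight exceeds 55): (j) 56 > 55 — meets.
  The lender carries Stage III.2; the borrower now bears the burden.
Stage III.3 (borrower, a production showing, weight exceeds 23): (k) 24 > 23 — meets; (l) 27 > 23 — meets.
  All elements met at the final stage.
All stages carried — the borrower prevails on this issue.
Per-issue: Issue I → borrower; Issue II → lender; Issue III → borrower. The borrower must prevail on a majority of issues; overall, the borrower prevails.

borrower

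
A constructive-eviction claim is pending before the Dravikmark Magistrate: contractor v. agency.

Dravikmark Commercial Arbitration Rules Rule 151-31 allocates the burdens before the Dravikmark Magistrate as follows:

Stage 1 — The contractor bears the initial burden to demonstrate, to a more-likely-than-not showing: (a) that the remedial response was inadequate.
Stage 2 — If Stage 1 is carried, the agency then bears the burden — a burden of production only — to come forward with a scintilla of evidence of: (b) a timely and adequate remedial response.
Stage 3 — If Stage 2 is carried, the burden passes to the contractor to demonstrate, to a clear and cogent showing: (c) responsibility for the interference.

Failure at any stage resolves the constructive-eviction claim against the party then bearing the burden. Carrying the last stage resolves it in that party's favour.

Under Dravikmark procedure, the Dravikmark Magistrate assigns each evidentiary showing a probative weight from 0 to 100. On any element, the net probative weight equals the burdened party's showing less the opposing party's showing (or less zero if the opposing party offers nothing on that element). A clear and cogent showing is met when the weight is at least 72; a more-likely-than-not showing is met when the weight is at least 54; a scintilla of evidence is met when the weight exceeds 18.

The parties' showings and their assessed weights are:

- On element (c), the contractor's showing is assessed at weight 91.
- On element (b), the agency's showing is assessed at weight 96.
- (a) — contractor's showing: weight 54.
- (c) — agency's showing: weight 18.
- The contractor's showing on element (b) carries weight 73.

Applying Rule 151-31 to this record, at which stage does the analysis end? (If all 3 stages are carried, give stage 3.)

Stage 1 (contractor, a more-likely-than-not showing, weight is at least 54): (a) 54 ≥ 54 — meets.
  Stage 1 carried; the burden shifts to the agency.
Stage 2 (agency, a scintilla of evidence, weight exceeds 18): (b) net 96−73=23 > 18 — meets.
  The agency carries Stage 2; the contractor now bears the burden.
Stage 3 (contractor, a clear and cogent showing, weight is at least 72): (c) net 91−18=73 ≥ 72 — meets.
  All elements met at the final stage.
Every stage carried; the contractor prevails.

stage 3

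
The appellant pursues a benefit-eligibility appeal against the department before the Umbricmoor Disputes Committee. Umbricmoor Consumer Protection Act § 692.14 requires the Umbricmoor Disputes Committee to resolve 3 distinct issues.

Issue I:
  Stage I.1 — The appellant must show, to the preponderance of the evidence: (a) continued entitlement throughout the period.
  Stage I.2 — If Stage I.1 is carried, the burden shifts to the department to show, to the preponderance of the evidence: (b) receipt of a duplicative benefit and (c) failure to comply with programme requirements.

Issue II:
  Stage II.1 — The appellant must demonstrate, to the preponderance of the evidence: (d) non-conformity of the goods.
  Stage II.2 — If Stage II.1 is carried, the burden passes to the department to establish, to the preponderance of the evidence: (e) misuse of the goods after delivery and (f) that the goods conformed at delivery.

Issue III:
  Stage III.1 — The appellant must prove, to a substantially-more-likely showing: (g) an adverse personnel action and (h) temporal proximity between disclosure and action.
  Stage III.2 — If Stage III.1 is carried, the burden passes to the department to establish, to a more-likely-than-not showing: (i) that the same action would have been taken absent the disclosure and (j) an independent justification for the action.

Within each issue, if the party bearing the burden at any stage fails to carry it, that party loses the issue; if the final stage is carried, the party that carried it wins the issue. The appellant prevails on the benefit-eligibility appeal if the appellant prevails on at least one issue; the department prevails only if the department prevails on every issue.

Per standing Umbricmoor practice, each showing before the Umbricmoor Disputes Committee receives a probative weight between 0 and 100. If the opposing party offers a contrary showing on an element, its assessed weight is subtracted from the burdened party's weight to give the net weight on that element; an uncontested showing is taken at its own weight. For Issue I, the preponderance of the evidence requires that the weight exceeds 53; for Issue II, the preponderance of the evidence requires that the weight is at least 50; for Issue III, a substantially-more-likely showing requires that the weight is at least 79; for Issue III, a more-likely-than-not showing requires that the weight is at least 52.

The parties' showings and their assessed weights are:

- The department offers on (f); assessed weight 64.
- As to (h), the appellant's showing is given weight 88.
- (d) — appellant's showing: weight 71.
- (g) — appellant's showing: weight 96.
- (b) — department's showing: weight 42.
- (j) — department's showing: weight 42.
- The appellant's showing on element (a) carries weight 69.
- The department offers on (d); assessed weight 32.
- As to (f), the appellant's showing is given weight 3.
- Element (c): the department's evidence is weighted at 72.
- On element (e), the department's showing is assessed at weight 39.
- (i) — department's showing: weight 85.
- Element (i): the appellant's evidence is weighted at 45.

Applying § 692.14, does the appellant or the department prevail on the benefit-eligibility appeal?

— Issue I —
Stage I.1 — burden on appellant; standard: the preponderance of the evidence (weight exceeds 53).
    (a): 69 > 53 [met]
  Stage I.1 is satisfied; the onus moves to the department.
Stage I.2 — burden on department; standard: the preponderance of the evidence (weight exceeds 53).
    (b): 42 ≤ 53 [not met]
    (c): 72 > 53 [met]
  Stage I.2 not carried; the department fails its burden.
The appellant prevails on this issue.
— Issue II —
Stage II.1 (appellant, the preponderance of the evidence, weight is at least 50): (d) net 71−32=39 < 50 — fails.
  Stage II.1 not carried; the appellant fails its burden.
The department prevails on this issue.
— Issue III —
Stage III.1 (appellant, a substantially-more-likely showing, weight is at least 79): (g) 96 ≥ 79 — meets; (h) 88 ≥ 79 — meets.
  The appellant carries Stage III.1; the department now bears the burden.
Stage III.2 (department, a more-likely-than-not showing, weight is at least 52): (i) net 85−45=40 < 52 — fails; (j) 42 < 52 — fails.
  The department does not carry Stage III.2.
The analysis ends at Stage III.2; the appellant prevails on this issue.
Per-issue: Issue I → appellant; Issue II → department; Issue III → appellant. The appellant must prevail on at least one issue; overall, the appellant prevails.

appellant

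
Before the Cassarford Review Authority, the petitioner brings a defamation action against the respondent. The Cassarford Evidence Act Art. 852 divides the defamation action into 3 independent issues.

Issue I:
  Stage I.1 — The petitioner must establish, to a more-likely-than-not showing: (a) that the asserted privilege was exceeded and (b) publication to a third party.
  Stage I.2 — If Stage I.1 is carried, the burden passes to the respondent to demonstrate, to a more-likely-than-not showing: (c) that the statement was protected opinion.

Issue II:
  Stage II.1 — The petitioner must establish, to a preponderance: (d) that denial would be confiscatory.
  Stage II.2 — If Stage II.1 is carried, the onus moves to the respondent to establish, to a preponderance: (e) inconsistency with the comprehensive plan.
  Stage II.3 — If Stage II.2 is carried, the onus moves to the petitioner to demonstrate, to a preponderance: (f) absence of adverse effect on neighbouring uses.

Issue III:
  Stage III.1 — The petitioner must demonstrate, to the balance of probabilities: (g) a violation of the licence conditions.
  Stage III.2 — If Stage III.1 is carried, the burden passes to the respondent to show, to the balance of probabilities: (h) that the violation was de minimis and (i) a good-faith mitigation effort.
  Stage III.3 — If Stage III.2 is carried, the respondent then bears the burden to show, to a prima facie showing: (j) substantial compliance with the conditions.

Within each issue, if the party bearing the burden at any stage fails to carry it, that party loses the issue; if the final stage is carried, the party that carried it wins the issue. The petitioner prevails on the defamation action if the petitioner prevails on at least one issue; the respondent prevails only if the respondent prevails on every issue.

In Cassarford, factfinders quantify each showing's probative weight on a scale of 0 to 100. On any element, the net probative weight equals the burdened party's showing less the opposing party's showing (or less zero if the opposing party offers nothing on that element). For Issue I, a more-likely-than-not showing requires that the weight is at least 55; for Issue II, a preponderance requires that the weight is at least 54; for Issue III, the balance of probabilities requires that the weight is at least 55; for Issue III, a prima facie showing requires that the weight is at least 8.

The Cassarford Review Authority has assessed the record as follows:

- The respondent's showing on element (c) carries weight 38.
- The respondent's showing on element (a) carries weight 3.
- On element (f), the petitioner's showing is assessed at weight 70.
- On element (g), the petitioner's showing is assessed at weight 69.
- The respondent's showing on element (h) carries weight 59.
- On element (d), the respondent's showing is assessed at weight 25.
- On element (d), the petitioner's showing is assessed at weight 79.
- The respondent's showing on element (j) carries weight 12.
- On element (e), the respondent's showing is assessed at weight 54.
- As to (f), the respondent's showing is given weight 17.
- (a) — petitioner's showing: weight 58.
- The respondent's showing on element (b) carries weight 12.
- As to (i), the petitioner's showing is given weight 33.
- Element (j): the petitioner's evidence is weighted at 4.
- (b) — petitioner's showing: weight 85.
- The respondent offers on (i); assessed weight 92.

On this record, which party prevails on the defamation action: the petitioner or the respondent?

— Issue I —
Stage I.1 (petitioner, a more-likely-than-not showing, weight is at least 55): (a) net 58−3=55 ≥ 55 — meets; (b) net 85−12=73 ≥ 55 — meets.
  Stage I.1 is satisfied; the onus moves to the respondent.
Stage I.2 (respondent, a more-likely-than-not showing, weight is at least 55): (c) 38 < 55 — fails.
  Stage I.2 not carried; the respondent fails its burden.
So the petitioner prevails on this issue.
— Issue II —
Stage II.1 (petitioner, a preponderance, weight is at least 54): (d) net 79−25=54 ≥ 54 — meets.
  The petitioner carries Stage II.1; the respondent now bears the burden.
Stage II.2 (respondent, a preponderance, weight is at least 54): (e) 54 ≥ 54 — meets.
  Stage II.2 carried; the burden shifts to the petitioner.
Stage II.3 (petitioner, a preponderance, weight is at least 54): (f) net 70−17=53 < 54 — fails.
  Stage II.3 not carried; the petitioner fails its burden.
The analysis ends at Stage II.3; the respondent prevails on this issue.
— Issue III —
Stage III.1 (petitioner, the balance of probabilities, weight is at least 55): (g) 69 ≥ 55 — meets.
  All elements met. The burden passes to the respondent.
Stage III.2 (respondent, the balance of probabilities, weight is at least 55): (h) 59 ≥ 55 — meets; (i) net 92−33=59 ≥ 55 — meets.
  Stage III.2 carried; the burden remains with the respondent.
Stage III.3 (respondent, a prima facie showing, weight is at least 8): (j) net 12−4=8 ≥ 8 — meets.
  The respondent carries the last stage.
With every stage satisfied, the respondent prevails on this issue.
Per-issue: Issue I → petitioner; Issue II → respondent; Issue III → respondent. The petitioner must prevail on at least one issue; overall, the petitioner prevails.

petitioner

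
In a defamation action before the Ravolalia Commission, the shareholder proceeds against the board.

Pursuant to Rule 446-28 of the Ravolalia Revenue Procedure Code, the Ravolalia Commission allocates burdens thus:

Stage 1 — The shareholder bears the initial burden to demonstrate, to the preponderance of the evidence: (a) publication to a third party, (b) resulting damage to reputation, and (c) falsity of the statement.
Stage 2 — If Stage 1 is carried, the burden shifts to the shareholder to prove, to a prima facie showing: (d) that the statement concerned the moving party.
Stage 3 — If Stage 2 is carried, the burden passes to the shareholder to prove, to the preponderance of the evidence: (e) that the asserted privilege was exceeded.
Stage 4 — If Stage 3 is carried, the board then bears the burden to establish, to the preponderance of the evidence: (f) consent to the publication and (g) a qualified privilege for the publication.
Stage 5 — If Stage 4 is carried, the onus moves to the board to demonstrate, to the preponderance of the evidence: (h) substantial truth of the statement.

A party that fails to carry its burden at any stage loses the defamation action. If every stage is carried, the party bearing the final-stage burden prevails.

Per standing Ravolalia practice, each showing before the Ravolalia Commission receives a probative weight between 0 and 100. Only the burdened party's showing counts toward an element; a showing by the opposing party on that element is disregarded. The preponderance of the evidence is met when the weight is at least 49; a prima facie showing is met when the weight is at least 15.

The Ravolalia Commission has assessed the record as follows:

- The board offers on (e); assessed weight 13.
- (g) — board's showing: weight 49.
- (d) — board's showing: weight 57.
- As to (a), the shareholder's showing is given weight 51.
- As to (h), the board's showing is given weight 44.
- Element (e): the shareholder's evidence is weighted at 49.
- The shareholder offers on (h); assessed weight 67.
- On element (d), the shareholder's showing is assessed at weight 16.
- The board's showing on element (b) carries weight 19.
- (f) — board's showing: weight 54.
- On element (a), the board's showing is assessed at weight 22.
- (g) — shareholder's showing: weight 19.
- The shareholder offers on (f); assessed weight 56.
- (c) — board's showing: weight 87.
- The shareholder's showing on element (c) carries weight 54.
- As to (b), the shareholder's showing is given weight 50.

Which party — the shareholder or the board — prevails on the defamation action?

Stage 1 (shareholder, the preponderance of the evidence, weight is at least 49): (a) 51 (board's 22 disregarded) ≥ 49 — meets; (b) 50 (board's 19 disregarded) ≥ 49 — meets; (c) 54 (board's 87 disregarded) ≥ 49 — meets.
  All elements met. The shareholder retains the burden for Stage 2.
Stage 2 (shareholder, a prima facie showing, weight is at least 15): (d) 16 (board's 57 disregarded) ≥ 15 — meets.
  Stage 2 carried; the burden remains with the shareholder.
Stage 3 (shareholder, the preponderance of the evidence, weight is at least 49): (e) 49 (board's 13 disregarded) ≥ 49 — meets.
  All elements met. The burden passes to the board.
Stage 4 (board, the preponderance of the evidence, weight is at least 49): (f) 54 (shareholder's 56 disregarded) ≥ 49 — meets; (g) 49 (shareholder's 19 disregarded) ≥ 49 — meets.
  All elements met. The board retains the burden for Stage 5.
Stage 5 (board, the preponderance of the evidence, weight is at least 49): (h) 44 (shareholder's 67 disregarded) < 49 — fails.
  The board does not carry Stage 5.
The analysis ends at Stage 5; the shareholder prevails.

shareholder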